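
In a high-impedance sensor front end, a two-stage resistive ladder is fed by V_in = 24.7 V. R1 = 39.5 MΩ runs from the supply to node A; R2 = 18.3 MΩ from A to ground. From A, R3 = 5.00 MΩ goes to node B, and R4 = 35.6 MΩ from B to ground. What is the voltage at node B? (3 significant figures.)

V_B ≈ 5.24 V

Looking into the second stage from A: R3 + R4 = 40.60 MΩ appears in parallel with R2.
Effective lower resistance at A: R2 ‖ 40.60 = 12.61 MΩ.
So V_A = 24.7 × 0.2421 = 5.979 V.
V_B = V_A × 0.8768 = 5.242 V.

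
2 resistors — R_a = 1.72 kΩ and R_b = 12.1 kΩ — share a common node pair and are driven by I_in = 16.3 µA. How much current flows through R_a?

I ≈ 14.3 µA

With just two branches, the current splits inversely with resistance.
I(R_a) = 16.3 × 12.1/(1.72 + 12.1) = 16.3 × 0.8755 = 14.27 µA.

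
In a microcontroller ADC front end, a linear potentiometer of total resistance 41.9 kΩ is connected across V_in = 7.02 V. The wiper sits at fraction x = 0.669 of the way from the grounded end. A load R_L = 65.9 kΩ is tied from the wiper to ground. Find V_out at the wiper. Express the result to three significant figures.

The pot divides into 13.87 kΩ above the wiper and 28.03 kΩ below.
R_L loads the lower segment: effective lower R = 19.67 kΩ.
V_out = 7.02 × 19.67/(13.87 + 19.67) = 4.117 V.
(Unloaded: V_out = x·V_in = 4.70 V.)

V_out ≈ 4.12 V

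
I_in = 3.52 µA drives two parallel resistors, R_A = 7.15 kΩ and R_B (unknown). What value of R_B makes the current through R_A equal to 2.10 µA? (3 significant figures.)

R_B ≈ 10.6 kΩ

The fraction through R_A equals R_B/(R_A+R_B).
2.10/3.52 = R_B/(R_A + R_B) → R_B = R_A · (0.5966)/(1 − 0.5966) = 7.15 × 1.479 = 10.57 kΩ.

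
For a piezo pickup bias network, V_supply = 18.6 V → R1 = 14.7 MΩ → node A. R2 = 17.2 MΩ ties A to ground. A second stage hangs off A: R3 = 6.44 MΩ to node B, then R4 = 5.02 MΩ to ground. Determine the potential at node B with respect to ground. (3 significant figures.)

Node A sees R2 in parallel with the series input of stage 2, R3 + R4 = 11.46 MΩ.
R2 ‖ (R3+R4) = 6.878 MΩ.
First divider: V_A = V_supply · 6.878/(14.7 + 6.878) = 5.929 V.
V_B = V_A × 0.4380 = 2.597 V.

V_B ≈ 2.60 V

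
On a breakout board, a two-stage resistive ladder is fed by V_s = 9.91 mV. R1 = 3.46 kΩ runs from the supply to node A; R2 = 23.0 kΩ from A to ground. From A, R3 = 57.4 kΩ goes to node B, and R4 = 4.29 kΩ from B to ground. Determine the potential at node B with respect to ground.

V_B ≈ 0.571 mV

Node A sees R2 in parallel with the series input of stage 2, R3 + R4 = 61.69 kΩ.
R2 ‖ (R3+R4) = 16.75 kΩ.
V_A = 9.91 × 16.75/(3.46 + 16.75) = 8.214 mV.
Stage 2 is unloaded, so V_B = V_A · R4/(R3+R4) = 8.214 × 4.29/61.69 = 0.5712 mV.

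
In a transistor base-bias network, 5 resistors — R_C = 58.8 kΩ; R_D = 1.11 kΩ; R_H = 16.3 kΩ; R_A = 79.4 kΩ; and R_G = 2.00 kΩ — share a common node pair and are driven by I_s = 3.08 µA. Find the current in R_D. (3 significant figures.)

I ≈ 1.86 µA

Total conductance ΣG = 1/58.8 + 1/1.11 + 1/16.3 + 1/79.4 + 1/2.00 = 1.492 (units of 1/kΩ).
By the current-divider rule, I = I_s · G_k/ΣG = 3.08 × 0.6039 = 1.860 µA.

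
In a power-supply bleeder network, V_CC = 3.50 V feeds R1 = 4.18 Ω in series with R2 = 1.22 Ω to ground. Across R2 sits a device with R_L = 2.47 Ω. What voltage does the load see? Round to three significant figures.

V_out ≈ 0.572 V

First combine the lower leg with the load: R2 ‖ R_L = 0.8166 Ω.
Then V_out = V_CC · R2'/(R1 + R2') = 3.50 × 0.8166/4.997 = 0.5720 V.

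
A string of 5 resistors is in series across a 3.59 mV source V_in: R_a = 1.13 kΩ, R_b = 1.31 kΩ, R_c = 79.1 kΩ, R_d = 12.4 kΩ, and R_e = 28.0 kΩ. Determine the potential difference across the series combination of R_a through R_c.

Total series resistance ΣR = 1.13 + 1.31 + 79.1 + 12.4 + 28.0 = 121.9 kΩ.
R_{R_a..R_c} = 1.13 + 1.31 + 79.1 = 81.54 kΩ.
V = V_in · R/ΣR = 3.59 × 0.6687 = 2.401 mV.

V ≈ 2.40 mV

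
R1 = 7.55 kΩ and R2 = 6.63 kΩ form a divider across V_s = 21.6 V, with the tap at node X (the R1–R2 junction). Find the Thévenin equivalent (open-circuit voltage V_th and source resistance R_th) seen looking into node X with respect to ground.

V_th ≈ 10.1 V, R_th ≈ 3.53 kΩ

With X open, the divider is unloaded: V_th = 21.6 × 6.63/14.18 = 10.10 V.
Looking into X with the source shorted: R_th = R1·R2/(R1+R2) = 7.550 × 6.63/14.18 = 3.530 kΩ.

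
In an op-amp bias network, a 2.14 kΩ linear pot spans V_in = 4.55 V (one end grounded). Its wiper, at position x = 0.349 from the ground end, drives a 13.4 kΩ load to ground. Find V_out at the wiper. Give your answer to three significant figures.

V_out ≈ 1.53 V

The pot divides into 1.393 kΩ above the wiper and 0.7469 kΩ below.
(x·R_p) ‖ R_L = 0.7074 kΩ.
Then V_out = V_in · 0.7074/(1.393 + 0.7074) = 1.532 V.
(Unloaded: V_out = x·V_in = 1.59 V.)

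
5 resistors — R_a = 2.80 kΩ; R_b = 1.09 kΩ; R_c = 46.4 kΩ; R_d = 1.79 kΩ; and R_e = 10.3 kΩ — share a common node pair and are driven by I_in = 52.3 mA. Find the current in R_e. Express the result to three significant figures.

ΣG = 1/2.80 + 1/1.09 + 1/46.4 + 1/1.79 + 1/10.3 = 1.952.
By the current-divider rule, I = I_in · G_k/ΣG = 52.3 × 0.04974 = 2.601 mA.

I ≈ 2.60 mA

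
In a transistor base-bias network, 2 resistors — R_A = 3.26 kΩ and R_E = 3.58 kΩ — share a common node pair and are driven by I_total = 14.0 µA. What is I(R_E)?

With just two branches, the current splits inversely with resistance.
So I = 14.0 × 3.26/6.840 = 6.673 µA.

I ≈ 6.67 µA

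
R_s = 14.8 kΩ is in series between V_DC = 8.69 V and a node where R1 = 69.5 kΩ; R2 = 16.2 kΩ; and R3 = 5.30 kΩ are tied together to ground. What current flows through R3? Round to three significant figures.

Parallel bank: R_p = 1/(1/69.5 + 1/16.2 + 1/5.30) = 3.776 kΩ.
Node voltage V_A = V_DC · R_p/(R_s + R_p) = 8.69 × 0.2033 = 1.767 V.
Branch current I = V_A/R3 = 1.767/5.30 = 0.3333 mA.
(Equivalently: I_total = 0.4678 mA, then current-divider fraction G_k/ΣG = 0.7125.)

I ≈ 0.333 mA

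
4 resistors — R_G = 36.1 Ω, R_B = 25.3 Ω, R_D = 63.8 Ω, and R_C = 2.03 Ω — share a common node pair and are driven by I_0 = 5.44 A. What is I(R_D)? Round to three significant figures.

I ≈ 0.148 A

Conductances: ΣG = 1/36.1 + 1/25.3 + 1/63.8 + 1/2.03 = 0.5755 (1/Ω).
By the current-divider rule, I = I_0 · G_k/ΣG = 5.44 × 0.02723 = 0.1482 A.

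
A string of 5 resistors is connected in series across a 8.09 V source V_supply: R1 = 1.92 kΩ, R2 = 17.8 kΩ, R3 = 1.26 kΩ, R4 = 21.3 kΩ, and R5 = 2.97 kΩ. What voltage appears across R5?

Series total: ΣR = 1.92 + 17.8 + 1.26 + 21.3 + 2.97 = 45.25 kΩ.
By the voltage-divider rule, V = 8.09 × 2.970/45.25 = 0.5310 V.

V ≈ 0.531 V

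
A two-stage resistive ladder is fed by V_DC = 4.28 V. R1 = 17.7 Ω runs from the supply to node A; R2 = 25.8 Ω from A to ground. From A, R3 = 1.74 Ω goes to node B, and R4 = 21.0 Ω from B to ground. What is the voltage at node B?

V_B ≈ 1.60 V

Node A sees R2 in parallel with the series input of stage 2, R3 + R4 = 22.74 Ω.
R2 ‖ (R3+R4) = 12.09 Ω.
First divider: V_A = V_DC · 12.09/(17.7 + 12.09) = 1.737 V.
Stage 2 is unloaded, so V_B = V_A · R4/(R3+R4) = 1.737 × 21.0/22.74 = 1.604 V.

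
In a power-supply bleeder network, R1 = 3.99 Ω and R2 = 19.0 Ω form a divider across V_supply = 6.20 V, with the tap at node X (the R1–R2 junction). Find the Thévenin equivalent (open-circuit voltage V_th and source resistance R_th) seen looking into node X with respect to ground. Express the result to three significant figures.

With X open, the divider is unloaded: V_th = 6.20 × 19.0/22.99 = 5.124 V.
With V_supply suppressed (replaced by a short), R_th = R1 ‖ R2 = (3.990 × 19.0)/(3.990 + 19.0) = 3.298 Ω.

V_th ≈ 5.12 V, R_th ≈ 3.30 Ω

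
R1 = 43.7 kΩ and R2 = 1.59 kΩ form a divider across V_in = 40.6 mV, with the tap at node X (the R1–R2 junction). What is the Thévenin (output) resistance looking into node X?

R_th ≈ 1.53 kΩ

With V_in suppressed (replaced by a short), R_th = R1 ‖ R2 = (43.70 × 1.59)/(43.70 + 1.59) = 1.534 kΩ.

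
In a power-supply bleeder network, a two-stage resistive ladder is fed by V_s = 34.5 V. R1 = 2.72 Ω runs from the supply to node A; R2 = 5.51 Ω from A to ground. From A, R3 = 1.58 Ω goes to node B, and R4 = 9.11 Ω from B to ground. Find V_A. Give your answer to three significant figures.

V_A ≈ 19.7 V

Node A sees R2 in parallel with the series input of stage 2, R3 + R4 = 10.69 Ω.
R2 ‖ (R3+R4) = 3.636 Ω.
So V_A = 34.5 × 0.5721 = 19.74 V.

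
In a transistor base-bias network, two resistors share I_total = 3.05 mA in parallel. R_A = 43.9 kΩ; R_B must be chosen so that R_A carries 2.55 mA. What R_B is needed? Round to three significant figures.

R_B ≈ 224 kΩ

The fraction through R_A equals R_B/(R_A+R_B).
2.55/3.05 = R_B/(R_A + R_B) → R_B = R_A · (0.8361)/(1 − 0.8361) = 43.9 × 5.100 = 223.9 kΩ.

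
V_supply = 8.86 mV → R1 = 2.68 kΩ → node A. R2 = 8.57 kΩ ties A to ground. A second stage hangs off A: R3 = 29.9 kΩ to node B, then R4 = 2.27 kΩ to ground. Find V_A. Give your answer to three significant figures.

V_A ≈ 6.35 mV

Looking into the second stage from A: R3 + R4 = 32.17 kΩ appears in parallel with R2.
R2 ‖ (R3+R4) = 6.767 kΩ.
First divider: V_A = V_supply · 6.767/(2.68 + 6.767) = 6.347 mV.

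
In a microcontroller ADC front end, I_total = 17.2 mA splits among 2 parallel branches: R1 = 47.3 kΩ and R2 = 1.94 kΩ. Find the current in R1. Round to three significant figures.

With just two branches, the current splits inversely with resistance.
So I = 17.2 × 1.94/49.24 = 0.6777 mA.

I ≈ 0.678 mA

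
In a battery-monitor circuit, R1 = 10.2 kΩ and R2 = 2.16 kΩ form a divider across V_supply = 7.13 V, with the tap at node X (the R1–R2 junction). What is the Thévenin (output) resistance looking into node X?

With V_supply suppressed (replaced by a short), R_th = R1 ‖ R2 = (10.20 × 2.16)/(10.20 + 2.16) = 1.783 kΩ.

R_th ≈ 1.78 kΩ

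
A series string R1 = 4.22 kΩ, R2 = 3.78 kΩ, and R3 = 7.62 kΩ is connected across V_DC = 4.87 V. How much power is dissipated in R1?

P ≈ 0.410 mW

ΣR = 15.62 kΩ → I = 4.87/15.62 = 0.3118 mA.
P(R1) = I²·R1 = (0.3118)² × 4.22 = 0.4102 mW.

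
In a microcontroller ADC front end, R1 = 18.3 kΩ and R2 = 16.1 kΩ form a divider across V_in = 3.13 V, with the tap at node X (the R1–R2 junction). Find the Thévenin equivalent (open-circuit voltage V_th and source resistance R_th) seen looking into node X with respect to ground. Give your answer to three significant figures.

V_th ≈ 1.46 V, R_th ≈ 8.56 kΩ

V_th is the unloaded tap voltage: V_in · R2/(R1+R2) = 3.13 × 0.4680 = 1.465 V.
Looking into X with the source shorted: R_th = R1·R2/(R1+R2) = 18.30 × 16.1/34.40 = 8.565 kΩ.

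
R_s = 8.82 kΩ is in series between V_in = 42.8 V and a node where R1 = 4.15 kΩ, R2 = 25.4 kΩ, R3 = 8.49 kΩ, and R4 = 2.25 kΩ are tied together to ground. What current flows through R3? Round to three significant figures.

Parallel bank: R_p = 1/(1/4.15 + 1/25.4 + 1/8.49 + 1/2.25) = 1.187 kΩ.
V_A by voltage divider: V_A = 42.8 × 1.187/(8.82 + 1.187) = 5.076 V.
Branch current I = V_A/R3 = 5.076/8.49 = 0.5979 mA.
(Equivalently: I_total = 4.277 mA, then current-divider fraction G_k/ΣG = 0.1398.)

I ≈ 0.598 mA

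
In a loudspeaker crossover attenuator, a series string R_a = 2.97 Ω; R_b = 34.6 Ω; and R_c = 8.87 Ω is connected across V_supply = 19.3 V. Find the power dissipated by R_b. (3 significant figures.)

P ≈ 5.98 W

The common current is I = 19.3/46.44 = 0.4156 A.
P = I²R = 0.1727 × 34.6 = 5.976 W.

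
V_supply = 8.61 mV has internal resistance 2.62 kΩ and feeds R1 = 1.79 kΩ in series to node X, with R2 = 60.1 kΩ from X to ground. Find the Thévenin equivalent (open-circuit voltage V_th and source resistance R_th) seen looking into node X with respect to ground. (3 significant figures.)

R1' = 2.62 + 1.79 = 4.410 kΩ (source resistance + R1).
With X open, the divider is unloaded: V_th = 8.61 × 60.1/64.51 = 8.021 mV.
Zeroing V_supply shorts the top of R1' to ground, so R_th = R1' ‖ R2 = 4.109 kΩ.

V_th ≈ 8.02 mV, R_th ≈ 4.11 kΩ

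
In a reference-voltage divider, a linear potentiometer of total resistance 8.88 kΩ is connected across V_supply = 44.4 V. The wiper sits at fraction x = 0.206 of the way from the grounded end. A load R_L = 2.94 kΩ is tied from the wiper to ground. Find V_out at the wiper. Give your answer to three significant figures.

V_out ≈ 6.12 V

Split the track: R_lower = x·R_p = 1.829 kΩ, R_upper = (1−x)·R_p = 7.051 kΩ.
R_L loads the lower segment: effective lower R = 1.128 kΩ.
Then V_out = V_supply · 1.128/(7.051 + 1.128) = 6.122 V.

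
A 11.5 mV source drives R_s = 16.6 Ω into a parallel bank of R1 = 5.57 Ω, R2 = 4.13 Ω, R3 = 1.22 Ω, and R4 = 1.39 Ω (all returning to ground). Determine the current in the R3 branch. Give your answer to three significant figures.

I ≈ 0.281 mA

Combine the parallel branches: R_p = (1/5.57 + 1/4.13 + 1/1.22 + 1/1.39)⁻¹ = 0.5100 Ω.
V_A = 11.5 × 0.5100/17.11 = 0.3428 mV.
Branch current I = V_A/R3 = 0.3428/1.22 = 0.2810 mA.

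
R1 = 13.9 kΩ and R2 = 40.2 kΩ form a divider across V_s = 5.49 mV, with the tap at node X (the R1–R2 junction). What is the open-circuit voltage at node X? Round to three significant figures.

V_th ≈ 4.08 mV

Open-circuit (no load on X): V_th = V_s · R2/(R1 + R2) = 5.49 × 40.2/(13.90 + 40.2) = 4.079 mV.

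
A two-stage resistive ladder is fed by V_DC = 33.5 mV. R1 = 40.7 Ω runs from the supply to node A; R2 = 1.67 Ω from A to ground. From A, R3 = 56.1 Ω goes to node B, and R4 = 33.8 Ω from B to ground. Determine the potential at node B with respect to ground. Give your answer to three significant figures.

The second stage (R3 + R4 = 89.90 Ω) loads node A in parallel with R2.
R2 ‖ (R3+R4) = 1.640 Ω.
So V_A = 33.5 × 0.03872 = 1.297 mV.
Stage 2 is unloaded, so V_B = V_A · R4/(R3+R4) = 1.297 × 33.8/89.90 = 0.4877 mV.

V_B ≈ 0.488 mV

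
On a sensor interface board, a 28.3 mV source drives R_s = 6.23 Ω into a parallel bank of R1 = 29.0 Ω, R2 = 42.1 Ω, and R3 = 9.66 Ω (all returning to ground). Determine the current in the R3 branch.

Equivalent of the parallel group: R_p = 6.182 Ω.
V_A = 28.3 × 6.182/12.41 = 14.10 mV.
I(R3) = V_A / R3 = 14.10/9.66 = 1.459 mA.
(Check via current divider: I_total = 2.280 mA; share G_k/ΣG = 0.6400 → same result.)

I ≈ 1.46 mA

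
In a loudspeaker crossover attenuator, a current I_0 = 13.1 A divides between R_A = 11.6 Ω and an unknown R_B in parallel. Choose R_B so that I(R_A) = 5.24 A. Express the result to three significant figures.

Two-branch current divider: I_A = I_0 · R_B/(R_A + R_B).
With f = 0.4000, R_B = R_A · f/(1−f) = 11.6 × 0.6667 = 7.733 Ω.

R_B ≈ 7.73 Ω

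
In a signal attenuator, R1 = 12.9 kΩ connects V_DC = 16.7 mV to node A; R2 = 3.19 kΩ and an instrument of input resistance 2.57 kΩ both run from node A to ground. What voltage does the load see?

V_out ≈ 1.66 mV

R2 ‖ R_L = (3.19 × 2.57)/(3.19 + 2.57) = 1.423 kΩ.
Voltage divider with the loaded lower leg: V_out = 16.7 × 1.423/(12.9 + 1.423) = 16.7 × 0.09937 = 1.659 mV.
(Unloaded it would be 3.31 mV; the load pulls it down.)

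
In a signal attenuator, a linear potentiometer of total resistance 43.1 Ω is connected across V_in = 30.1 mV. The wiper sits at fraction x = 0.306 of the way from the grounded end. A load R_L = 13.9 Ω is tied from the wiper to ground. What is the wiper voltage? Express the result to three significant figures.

The pot divides into 29.91 Ω above the wiper and 13.19 Ω below.
R_L loads the lower segment: effective lower R = 6.767 Ω.
Loaded-divider output: V_out = 30.1 × 0.1845 = 5.554 mV.

V_out ≈ 5.55 mV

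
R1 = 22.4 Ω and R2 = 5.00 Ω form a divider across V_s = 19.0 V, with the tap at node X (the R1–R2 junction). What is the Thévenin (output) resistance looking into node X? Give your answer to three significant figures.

Looking into X with the source shorted: R_th = R1·R2/(R1+R2) = 22.40 × 5.00/27.40 = 4.088 Ω.

R_th ≈ 4.09 Ω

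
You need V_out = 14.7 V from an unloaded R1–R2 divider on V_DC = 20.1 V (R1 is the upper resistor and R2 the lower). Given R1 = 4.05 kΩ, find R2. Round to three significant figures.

R2 ≈ 11.0 kΩ

The divider ratio is R2/(R1+R2) = 14.7/20.1 = 0.7313.
So R2 = R1 · V_out/(V_DC − V_out) = 4.05 × 14.7/(20.1 − 14.7) = 4.05 × 2.722 = 11.02 kΩ.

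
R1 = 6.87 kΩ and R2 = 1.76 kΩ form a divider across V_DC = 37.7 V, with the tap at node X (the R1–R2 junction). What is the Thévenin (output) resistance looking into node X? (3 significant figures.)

R_th ≈ 1.40 kΩ

Looking into X with the source shorted: R_th = R1·R2/(R1+R2) = 6.870 × 1.76/8.630 = 1.401 kΩ.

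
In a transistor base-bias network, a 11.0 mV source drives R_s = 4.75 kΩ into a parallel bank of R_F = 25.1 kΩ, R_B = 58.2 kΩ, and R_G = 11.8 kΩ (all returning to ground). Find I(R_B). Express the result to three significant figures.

I ≈ 0.113 µA

Combine the parallel branches: R_p = (1/25.1 + 1/58.2 + 1/11.8)⁻¹ = 7.054 kΩ.
V_A = 11.0 × 7.054/11.80 = 6.573 mV.
I(R_B) = V_A / R_B = 6.573/58.2 = 0.1129 µA.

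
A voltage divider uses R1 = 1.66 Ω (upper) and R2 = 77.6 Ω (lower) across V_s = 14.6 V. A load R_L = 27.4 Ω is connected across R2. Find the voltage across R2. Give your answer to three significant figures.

The load sits in parallel with R2, giving an effective lower resistance R2' = R2·R_L/(R2+R_L) = 20.25 Ω.
Then V_out = V_s · R2'/(R1 + R2') = 14.6 × 20.25/21.91 = 13.49 V.

V_out ≈ 13.5 V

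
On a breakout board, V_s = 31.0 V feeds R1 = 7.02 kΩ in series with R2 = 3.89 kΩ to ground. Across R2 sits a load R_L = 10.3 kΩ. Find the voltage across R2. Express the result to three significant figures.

R2 ‖ R_L = (3.89 × 10.3)/(3.89 + 10.3) = 2.824 kΩ.
Then V_out = V_s · R2'/(R1 + R2') = 31.0 × 2.824/9.844 = 8.892 V.
(Unloaded it would be 11.1 V; the load pulls it down.)

V_out ≈ 8.89 V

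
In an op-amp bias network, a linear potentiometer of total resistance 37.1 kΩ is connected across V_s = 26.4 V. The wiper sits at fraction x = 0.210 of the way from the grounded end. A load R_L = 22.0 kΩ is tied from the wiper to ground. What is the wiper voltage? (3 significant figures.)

Split the track: R_lower = x·R_p = 7.791 kΩ, R_upper = (1−x)·R_p = 29.31 kΩ.
(x·R_p) ‖ R_L = 5.753 kΩ.
Then V_out = V_s · 5.753/(29.31 + 5.753) = 4.332 V.

V_out ≈ 4.33 V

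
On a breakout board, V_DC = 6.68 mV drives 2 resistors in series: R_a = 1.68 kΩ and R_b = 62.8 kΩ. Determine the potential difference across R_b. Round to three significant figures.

V ≈ 6.51 mV

Series total: ΣR = 1.68 + 62.8 = 64.48 kΩ.
Voltage divider: V = V_DC · (62.80 / 64.48) = 6.68 × 0.9739 = 6.506 mV.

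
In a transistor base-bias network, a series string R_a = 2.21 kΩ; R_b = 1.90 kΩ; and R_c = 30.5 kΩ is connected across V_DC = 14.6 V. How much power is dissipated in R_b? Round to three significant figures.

Series current I = V_DC/ΣR = 14.6/34.61 = 0.4218 mA.
V(R_b) = I·R = 0.8015 V; P = V·I = 0.8015 × 0.4218 = 0.3381 mW.

P ≈ 0.338 mW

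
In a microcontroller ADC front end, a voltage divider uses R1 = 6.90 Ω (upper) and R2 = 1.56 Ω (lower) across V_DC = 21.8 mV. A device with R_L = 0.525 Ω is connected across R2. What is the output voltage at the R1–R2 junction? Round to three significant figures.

First combine the lower leg with the load: R2 ‖ R_L = 0.3928 Ω.
Now apply the divider: V_out = 21.8 × 0.05386 = 1.174 mV.

V_out ≈ 1.17 mV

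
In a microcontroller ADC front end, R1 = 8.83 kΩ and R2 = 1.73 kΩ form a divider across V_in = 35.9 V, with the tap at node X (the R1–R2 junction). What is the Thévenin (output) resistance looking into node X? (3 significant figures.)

With V_in suppressed (replaced by a short), R_th = R1 ‖ R2 = (8.830 × 1.73)/(8.830 + 1.73) = 1.447 kΩ.

R_th ≈ 1.45 kΩ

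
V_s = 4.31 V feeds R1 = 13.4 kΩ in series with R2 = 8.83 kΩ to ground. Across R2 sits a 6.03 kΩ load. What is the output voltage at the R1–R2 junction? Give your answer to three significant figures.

The load sits in parallel with R2, giving an effective lower resistance R2' = R2·R_L/(R2+R_L) = 3.583 kΩ.
Then V_out = V_s · R2'/(R1 + R2') = 4.31 × 3.583/16.98 = 0.9093 V.
(Unloaded it would be 1.71 V; the load pulls it down.)

V_out ≈ 0.909 V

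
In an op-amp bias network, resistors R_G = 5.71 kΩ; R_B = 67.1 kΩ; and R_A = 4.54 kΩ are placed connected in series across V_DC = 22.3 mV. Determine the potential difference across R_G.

V ≈ 1.65 mV

ΣR = 5.71 + 67.1 + 4.54 = 77.35 kΩ.
Voltage divider: V = V_DC · (5.710 / 77.35) = 22.3 × 0.07382 = 1.646 mV.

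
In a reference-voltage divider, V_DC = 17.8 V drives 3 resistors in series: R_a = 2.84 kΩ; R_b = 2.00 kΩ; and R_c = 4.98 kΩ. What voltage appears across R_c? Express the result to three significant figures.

Series total: ΣR = 2.84 + 2.00 + 4.98 = 9.820 kΩ.
Voltage divider: V = V_DC · (4.980 / 9.820) = 17.8 × 0.5071 = 9.027 V.

V ≈ 9.03 V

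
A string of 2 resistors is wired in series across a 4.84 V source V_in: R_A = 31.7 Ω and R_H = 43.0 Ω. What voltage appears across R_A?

V ≈ 2.05 V

Total series resistance ΣR = 31.7 + 43.0 = 74.70 Ω.
By the voltage-divider rule, V = 4.84 × 31.70/74.70 = 2.054 V.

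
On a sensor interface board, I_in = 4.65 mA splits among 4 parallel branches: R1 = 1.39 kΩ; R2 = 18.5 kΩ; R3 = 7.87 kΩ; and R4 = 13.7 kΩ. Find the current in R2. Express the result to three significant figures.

ΣG = 1/1.39 + 1/18.5 + 1/7.87 + 1/13.7 = 0.9735.
By the current-divider rule, I = I_in · G_k/ΣG = 4.65 × 0.05552 = 0.2582 mA.

I ≈ 0.258 mA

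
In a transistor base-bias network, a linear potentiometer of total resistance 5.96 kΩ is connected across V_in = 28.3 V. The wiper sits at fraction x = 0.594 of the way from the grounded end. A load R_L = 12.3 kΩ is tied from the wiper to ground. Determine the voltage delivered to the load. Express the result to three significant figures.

Lower segment x·R_p = 3.540 kΩ; upper segment (1−x)·R_p = 2.420 kΩ.
(x·R_p) ‖ R_L = 2.749 kΩ.
Loaded-divider output: V_out = 28.3 × 0.5318 = 15.05 V.

V_out ≈ 15.1 V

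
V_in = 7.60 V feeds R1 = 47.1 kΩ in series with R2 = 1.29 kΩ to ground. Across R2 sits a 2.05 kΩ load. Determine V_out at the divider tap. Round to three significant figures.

First combine the lower leg with the load: R2 ‖ R_L = 0.7918 kΩ.
Now apply the divider: V_out = 7.60 × 0.01653 = 0.1256 V.
(Unloaded it would be 0.203 V; the load pulls it down.)

V_out ≈ 0.126 V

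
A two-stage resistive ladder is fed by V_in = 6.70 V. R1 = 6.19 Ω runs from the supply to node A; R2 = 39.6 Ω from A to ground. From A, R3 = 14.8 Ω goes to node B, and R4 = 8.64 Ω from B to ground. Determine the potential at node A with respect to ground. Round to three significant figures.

Node A sees R2 in parallel with the series input of stage 2, R3 + R4 = 23.44 Ω.
R2 ‖ (R3+R4) = 14.72 Ω.
First divider: V_A = V_in · 14.72/(6.19 + 14.72) = 4.717 V.

V_A ≈ 4.72 V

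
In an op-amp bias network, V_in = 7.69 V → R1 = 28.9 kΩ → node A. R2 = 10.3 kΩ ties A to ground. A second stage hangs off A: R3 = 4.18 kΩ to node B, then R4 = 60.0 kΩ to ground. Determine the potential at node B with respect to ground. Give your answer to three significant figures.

Node A sees R2 in parallel with the series input of stage 2, R3 + R4 = 64.18 kΩ.
Effective lower resistance at A: R2 ‖ 64.18 = 8.876 kΩ.
So V_A = 7.69 × 0.2350 = 1.807 V.
Stage 2 is unloaded, so V_B = V_A · R4/(R3+R4) = 1.807 × 60.0/64.18 = 1.689 V.

V_B ≈ 1.69 V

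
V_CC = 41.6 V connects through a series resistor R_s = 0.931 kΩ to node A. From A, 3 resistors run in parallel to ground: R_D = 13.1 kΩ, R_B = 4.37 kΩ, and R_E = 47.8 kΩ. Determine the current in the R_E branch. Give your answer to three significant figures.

Combine the parallel branches: R_p = (1/13.1 + 1/4.37 + 1/47.8)⁻¹ = 3.067 kΩ.
V_A by voltage divider: V_A = 41.6 × 3.067/(0.931 + 3.067) = 31.91 V.
I(R_E) = V_A / R_E = 31.91/47.8 = 0.6676 mA.

I ≈ 0.668 mA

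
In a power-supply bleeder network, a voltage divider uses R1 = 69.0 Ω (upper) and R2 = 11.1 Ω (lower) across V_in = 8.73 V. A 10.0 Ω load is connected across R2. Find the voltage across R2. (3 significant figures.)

V_out ≈ 0.618 V

The load sits in parallel with R2, giving an effective lower resistance R2' = R2·R_L/(R2+R_L) = 5.261 Ω.
Voltage divider with the loaded lower leg: V_out = 8.73 × 5.261/(69.0 + 5.261) = 8.73 × 0.07084 = 0.6184 V.
(Unloaded it would be 1.21 V; the load pulls it down.)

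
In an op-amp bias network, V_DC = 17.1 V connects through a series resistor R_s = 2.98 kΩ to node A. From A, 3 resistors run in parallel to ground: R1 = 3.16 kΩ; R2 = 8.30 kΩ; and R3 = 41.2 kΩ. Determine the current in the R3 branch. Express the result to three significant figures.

Parallel bank: R_p = 1/(1/3.16 + 1/8.30 + 1/41.2) = 2.168 kΩ.
V_A = 17.1 × 2.168/5.148 = 7.202 V.
I(R3) = V_A / R3 = 7.202/41.2 = 0.1748 mA.

I ≈ 0.175 mA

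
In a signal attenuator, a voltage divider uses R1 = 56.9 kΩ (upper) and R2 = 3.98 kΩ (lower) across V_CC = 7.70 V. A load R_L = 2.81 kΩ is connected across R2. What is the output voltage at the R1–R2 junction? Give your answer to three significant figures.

V_out ≈ 0.217 V

The load sits in parallel with R2, giving an effective lower resistance R2' = R2·R_L/(R2+R_L) = 1.647 kΩ.
Voltage divider with the loaded lower leg: V_out = 7.70 × 1.647/(56.9 + 1.647) = 7.70 × 0.02813 = 0.2166 V.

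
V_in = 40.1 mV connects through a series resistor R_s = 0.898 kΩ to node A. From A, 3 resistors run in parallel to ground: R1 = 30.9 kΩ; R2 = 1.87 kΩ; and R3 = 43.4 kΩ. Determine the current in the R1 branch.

I ≈ 0.848 µA

Parallel bank: R_p = 1/(1/30.9 + 1/1.87 + 1/43.4) = 1.694 kΩ.
Node voltage V_A = V_in · R_p/(R_s + R_p) = 40.1 × 0.6536 = 26.21 mV.
I(R1) = V_A / R1 = 26.21/30.9 = 0.8482 µA.
(Equivalently: I_total = 15.47 µA, then current-divider fraction G_k/ΣG = 0.05484.)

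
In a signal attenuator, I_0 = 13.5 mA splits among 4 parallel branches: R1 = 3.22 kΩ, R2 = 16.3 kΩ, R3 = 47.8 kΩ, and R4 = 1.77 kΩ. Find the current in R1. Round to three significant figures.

ΣG = 1/3.22 + 1/16.3 + 1/47.8 + 1/1.77 = 0.9578.
Current divider: I(R1) = I_0 · G_k/ΣG = 13.5 × (0.3106/0.9578) = 13.5 × 0.3242 = 4.377 mA.

I ≈ 4.38 mA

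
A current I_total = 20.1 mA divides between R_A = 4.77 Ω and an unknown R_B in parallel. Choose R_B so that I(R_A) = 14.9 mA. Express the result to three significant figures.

R_B ≈ 13.7 Ω

In a two-way split, I_A/I_total = R_B/(R_A + R_B).
With f = 0.7413, R_B = R_A · f/(1−f) = 4.77 × 2.865 = 13.67 Ω.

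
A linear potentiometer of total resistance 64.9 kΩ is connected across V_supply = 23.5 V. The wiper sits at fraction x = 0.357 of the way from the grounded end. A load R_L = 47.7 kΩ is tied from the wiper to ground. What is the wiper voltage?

Split the track: R_lower = x·R_p = 23.17 kΩ, R_upper = (1−x)·R_p = 41.73 kΩ.
Lower segment in parallel with the load: 23.17 ‖ 47.7 = 15.59 kΩ.
V_out = 23.5 × 15.59/(41.73 + 15.59) = 6.393 V.

V_out ≈ 6.39 V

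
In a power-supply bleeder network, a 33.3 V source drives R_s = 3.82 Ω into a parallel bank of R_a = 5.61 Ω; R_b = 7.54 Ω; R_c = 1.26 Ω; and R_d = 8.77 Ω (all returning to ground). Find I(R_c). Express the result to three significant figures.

I ≈ 4.67 A

Equivalent of the parallel group: R_p = 0.8206 Ω.
V_A by voltage divider: V_A = 33.3 × 0.8206/(3.82 + 0.8206) = 5.889 V.
I(R_c) = V_A / R_c = 5.889/1.26 = 4.674 A.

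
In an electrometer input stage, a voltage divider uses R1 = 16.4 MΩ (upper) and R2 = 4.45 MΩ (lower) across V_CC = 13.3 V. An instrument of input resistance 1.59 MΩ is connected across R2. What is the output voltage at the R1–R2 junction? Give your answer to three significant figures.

R2 ‖ R_L = (4.45 × 1.59)/(4.45 + 1.59) = 1.171 MΩ.
Then V_out = V_CC · R2'/(R1 + R2') = 13.3 × 1.171/17.57 = 0.8867 V.
(Unloaded it would be 2.84 V; the load pulls it down.)

V_out ≈ 0.887 V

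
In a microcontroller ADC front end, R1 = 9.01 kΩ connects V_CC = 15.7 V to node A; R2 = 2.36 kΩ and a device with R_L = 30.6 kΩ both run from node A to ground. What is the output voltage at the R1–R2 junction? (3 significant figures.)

R2 ‖ R_L = (2.36 × 30.6)/(2.36 + 30.6) = 2.191 kΩ.
Now apply the divider: V_out = 15.7 × 0.1956 = 3.071 V.

V_out ≈ 3.07 V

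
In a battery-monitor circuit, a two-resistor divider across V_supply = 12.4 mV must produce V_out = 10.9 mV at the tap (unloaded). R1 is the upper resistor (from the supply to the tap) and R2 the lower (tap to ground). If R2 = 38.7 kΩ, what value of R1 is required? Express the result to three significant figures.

R1 ≈ 5.33 kΩ

Required fraction k = V_out/V_supply = 0.8790.
Rearranging, R1 = R2·(1−k)/k = 38.7 × 0.1376 = 5.326 kΩ.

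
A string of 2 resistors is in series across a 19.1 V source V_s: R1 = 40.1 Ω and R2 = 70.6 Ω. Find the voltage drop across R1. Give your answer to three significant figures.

V ≈ 6.92 V

ΣR = 40.1 + 70.6 = 110.7 Ω.
Voltage divider: V = V_s · (40.10 / 110.7) = 19.1 × 0.3622 = 6.919 V.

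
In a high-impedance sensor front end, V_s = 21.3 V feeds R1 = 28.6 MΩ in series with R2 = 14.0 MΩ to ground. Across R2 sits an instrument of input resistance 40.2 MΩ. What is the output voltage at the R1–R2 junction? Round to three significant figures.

V_out ≈ 5.67 V

First combine the lower leg with the load: R2 ‖ R_L = 10.38 MΩ.
Then V_out = V_s · R2'/(R1 + R2') = 21.3 × 10.38/38.98 = 5.673 V.
(Unloaded it would be 7.00 V; the load pulls it down.)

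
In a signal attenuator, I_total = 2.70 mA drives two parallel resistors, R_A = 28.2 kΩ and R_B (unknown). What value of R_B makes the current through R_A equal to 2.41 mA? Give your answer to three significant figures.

R_B ≈ 234 kΩ

Two-branch current divider: I_A = I_total · R_B/(R_A + R_B).
2.41/2.70 = R_B/(R_A + R_B) → R_B = R_A · (0.8926)/(1 − 0.8926) = 28.2 × 8.310 = 234.4 kΩ.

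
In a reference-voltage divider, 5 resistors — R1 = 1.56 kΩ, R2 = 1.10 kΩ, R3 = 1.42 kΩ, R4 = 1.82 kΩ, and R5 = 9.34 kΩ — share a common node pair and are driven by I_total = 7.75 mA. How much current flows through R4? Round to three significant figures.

I ≈ 1.46 mA

ΣG = 1/1.56 + 1/1.10 + 1/1.42 + 1/1.82 + 1/9.34 = 2.911.
R4 takes the fraction G_k/ΣG = 0.5495/2.911 = 0.1888, so I = 7.75 × 0.1888 = 1.463 mA.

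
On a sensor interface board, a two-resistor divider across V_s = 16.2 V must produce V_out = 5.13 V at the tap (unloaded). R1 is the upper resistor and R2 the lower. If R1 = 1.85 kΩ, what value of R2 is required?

R2 ≈ 0.857 kΩ

The divider ratio is R2/(R1+R2) = 5.13/16.2 = 0.3167.
R2 = R1 · 0.3167/(1 − 0.3167) = 0.8573 kΩ.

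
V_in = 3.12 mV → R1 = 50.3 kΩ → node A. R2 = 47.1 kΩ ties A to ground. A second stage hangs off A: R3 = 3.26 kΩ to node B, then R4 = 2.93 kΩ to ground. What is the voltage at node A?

Node A sees R2 in parallel with the series input of stage 2, R3 + R4 = 6.190 kΩ.
Effective lower resistance at A: R2 ‖ 6.190 = 5.471 kΩ.
V_A = 3.12 × 5.471/(50.3 + 5.471) = 0.3061 mV.

V_A ≈ 0.306 mV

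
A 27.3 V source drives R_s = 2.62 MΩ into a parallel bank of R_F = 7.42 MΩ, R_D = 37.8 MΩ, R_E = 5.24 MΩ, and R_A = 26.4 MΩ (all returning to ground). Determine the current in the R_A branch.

I ≈ 0.512 µA

Combine the parallel branches: R_p = (1/7.42 + 1/37.8 + 1/5.24 + 1/26.4)⁻¹ = 2.564 MΩ.
V_A = 27.3 × 2.564/5.184 = 13.50 V.
I(R_A) = V_A / R_A = 13.50/26.4 = 0.5115 µA.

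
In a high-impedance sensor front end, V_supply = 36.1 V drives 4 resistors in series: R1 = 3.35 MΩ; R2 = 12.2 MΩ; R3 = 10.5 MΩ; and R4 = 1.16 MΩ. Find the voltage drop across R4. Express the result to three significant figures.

V ≈ 1.54 V

Series total: ΣR = 3.35 + 12.2 + 10.5 + 1.16 = 27.21 MΩ.
V = V_supply · R/ΣR = 36.1 × 0.04263 = 1.539 V.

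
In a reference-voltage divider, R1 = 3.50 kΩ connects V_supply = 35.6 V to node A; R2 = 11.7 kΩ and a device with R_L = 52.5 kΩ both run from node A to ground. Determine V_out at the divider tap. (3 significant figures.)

The load sits in parallel with R2, giving an effective lower resistance R2' = R2·R_L/(R2+R_L) = 9.568 kΩ.
Now apply the divider: V_out = 35.6 × 0.7322 = 26.07 V.

V_out ≈ 26.1 V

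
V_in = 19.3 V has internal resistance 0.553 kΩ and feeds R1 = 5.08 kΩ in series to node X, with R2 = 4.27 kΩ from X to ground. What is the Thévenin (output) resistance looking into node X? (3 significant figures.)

R_th ≈ 2.43 kΩ

R1' = 0.553 + 5.08 = 5.633 kΩ (source resistance + R1).
Zeroing V_in shorts the top of R1' to ground, so R_th = R1' ‖ R2 = 2.429 kΩ.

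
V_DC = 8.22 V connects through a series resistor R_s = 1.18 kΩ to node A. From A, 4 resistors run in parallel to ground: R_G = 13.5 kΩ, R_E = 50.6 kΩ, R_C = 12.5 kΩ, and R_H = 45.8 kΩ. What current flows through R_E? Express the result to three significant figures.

I ≈ 0.132 mA

Parallel bank: R_p = 1/(1/13.5 + 1/50.6 + 1/12.5 + 1/45.8) = 5.111 kΩ.
Node voltage V_A = V_DC · R_p/(R_s + R_p) = 8.22 × 0.8124 = 6.678 V.
I(R_E) = V_A / R_E = 6.678/50.6 = 0.1320 mA.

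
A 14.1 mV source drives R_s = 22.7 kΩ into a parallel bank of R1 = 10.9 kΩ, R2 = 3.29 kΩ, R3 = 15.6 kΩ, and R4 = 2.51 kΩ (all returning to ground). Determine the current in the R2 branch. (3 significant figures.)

Parallel bank: R_p = 1/(1/10.9 + 1/3.29 + 1/15.6 + 1/2.51) = 1.165 kΩ.
V_A by voltage divider: V_A = 14.1 × 1.165/(22.7 + 1.165) = 0.6884 mV.
Branch current I = V_A/R2 = 0.6884/3.29 = 0.2093 µA.

I ≈ 0.209 µA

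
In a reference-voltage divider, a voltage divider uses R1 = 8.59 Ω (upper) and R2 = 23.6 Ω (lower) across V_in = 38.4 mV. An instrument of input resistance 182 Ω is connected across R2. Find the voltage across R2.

V_out ≈ 27.2 mV

R2 ‖ R_L = (23.6 × 182)/(23.6 + 182) = 20.89 Ω.
Voltage divider with the loaded lower leg: V_out = 38.4 × 20.89/(8.59 + 20.89) = 38.4 × 0.7086 = 27.21 mV.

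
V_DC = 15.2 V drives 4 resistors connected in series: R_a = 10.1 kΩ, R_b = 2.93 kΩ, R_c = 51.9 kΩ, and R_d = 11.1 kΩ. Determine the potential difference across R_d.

V ≈ 2.22 V

Total series resistance ΣR = 10.1 + 2.93 + 51.9 + 11.1 = 76.03 kΩ.
V = V_DC · R/ΣR = 15.2 × 0.1460 = 2.219 V.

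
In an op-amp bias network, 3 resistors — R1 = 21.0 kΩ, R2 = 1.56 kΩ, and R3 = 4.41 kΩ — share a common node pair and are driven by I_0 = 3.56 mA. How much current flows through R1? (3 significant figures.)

I ≈ 0.185 mA

ΣG = 1/21.0 + 1/1.56 + 1/4.41 = 0.9154.
By the current-divider rule, I = I_0 · G_k/ΣG = 3.56 × 0.05202 = 0.1852 mA.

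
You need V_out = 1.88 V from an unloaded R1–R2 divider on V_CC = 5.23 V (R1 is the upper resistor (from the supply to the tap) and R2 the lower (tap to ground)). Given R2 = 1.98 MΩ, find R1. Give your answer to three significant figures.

R1 ≈ 3.53 MΩ

V_out/V_CC = R2/(R1+R2) = 0.3595.
So R1 = R2 · (V_CC/V_out − 1) = 1.98 × (5.23/1.88 − 1) = 1.98 × 1.782 = 3.528 MΩ.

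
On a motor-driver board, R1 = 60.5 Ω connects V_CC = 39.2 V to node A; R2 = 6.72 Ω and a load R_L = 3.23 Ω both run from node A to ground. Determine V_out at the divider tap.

The load sits in parallel with R2, giving an effective lower resistance R2' = R2·R_L/(R2+R_L) = 2.181 Ω.
Voltage divider with the loaded lower leg: V_out = 39.2 × 2.181/(60.5 + 2.181) = 39.2 × 0.03480 = 1.364 V.

V_out ≈ 1.36 V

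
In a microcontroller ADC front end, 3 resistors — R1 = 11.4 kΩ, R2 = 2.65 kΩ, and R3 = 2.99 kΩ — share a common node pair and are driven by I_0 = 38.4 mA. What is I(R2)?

I ≈ 18.1 mA

Conductances: ΣG = 1/11.4 + 1/2.65 + 1/2.99 = 0.7995 (1/kΩ).
R2 takes the fraction G_k/ΣG = 0.3774/0.7995 = 0.4720, so I = 38.4 × 0.4720 = 18.12 mA.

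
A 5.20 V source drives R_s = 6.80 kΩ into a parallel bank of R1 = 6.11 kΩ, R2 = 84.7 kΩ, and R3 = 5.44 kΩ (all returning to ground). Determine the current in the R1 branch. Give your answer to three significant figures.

I ≈ 0.247 mA

Equivalent of the parallel group: R_p = 2.783 kΩ.
Node voltage V_A = V_in · R_p/(R_s + R_p) = 5.20 × 0.2904 = 1.510 V.
Branch current I = V_A/R1 = 1.510/6.11 = 0.2472 mA.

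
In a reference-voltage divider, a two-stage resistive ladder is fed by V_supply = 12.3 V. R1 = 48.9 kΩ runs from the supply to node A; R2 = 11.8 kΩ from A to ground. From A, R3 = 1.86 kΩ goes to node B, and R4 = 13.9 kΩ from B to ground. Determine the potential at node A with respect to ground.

V_A ≈ 1.49 V

The second stage (R3 + R4 = 15.76 kΩ) loads node A in parallel with R2.
R2 ‖ (R3+R4) = 6.748 kΩ.
V_A = 12.3 × 6.748/(48.9 + 6.748) = 1.491 V.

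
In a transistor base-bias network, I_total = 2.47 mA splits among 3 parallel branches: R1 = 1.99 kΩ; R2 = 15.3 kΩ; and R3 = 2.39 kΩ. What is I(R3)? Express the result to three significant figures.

I ≈ 1.05 mA

Conductances: ΣG = 1/1.99 + 1/15.3 + 1/2.39 = 0.9863 (1/kΩ).
R3 takes the fraction G_k/ΣG = 0.4184/0.9863 = 0.4242, so I = 2.47 × 0.4242 = 1.048 mA.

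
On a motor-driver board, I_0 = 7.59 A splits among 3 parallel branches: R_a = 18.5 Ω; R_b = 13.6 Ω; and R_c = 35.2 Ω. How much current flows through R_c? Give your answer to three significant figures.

Total conductance ΣG = 1/18.5 + 1/13.6 + 1/35.2 = 0.1560 (units of 1/Ω).
Current divider: I(R_c) = I_0 · G_k/ΣG = 7.59 × (0.02841/0.1560) = 7.59 × 0.1821 = 1.382 A.

I ≈ 1.38 A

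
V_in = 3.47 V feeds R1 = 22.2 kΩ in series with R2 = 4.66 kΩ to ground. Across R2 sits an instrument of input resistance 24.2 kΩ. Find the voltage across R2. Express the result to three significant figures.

The load sits in parallel with R2, giving an effective lower resistance R2' = R2·R_L/(R2+R_L) = 3.908 kΩ.
Then V_out = V_in · R2'/(R1 + R2') = 3.47 × 3.908/26.11 = 0.5194 V.

V_out ≈ 0.519 V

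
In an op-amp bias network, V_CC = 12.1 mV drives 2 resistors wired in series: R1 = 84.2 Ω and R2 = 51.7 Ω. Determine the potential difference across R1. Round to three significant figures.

V ≈ 7.50 mV

ΣR = 84.2 + 51.7 = 135.9 Ω.
By the voltage-divider rule, V = 12.1 × 84.20/135.9 = 7.497 mV.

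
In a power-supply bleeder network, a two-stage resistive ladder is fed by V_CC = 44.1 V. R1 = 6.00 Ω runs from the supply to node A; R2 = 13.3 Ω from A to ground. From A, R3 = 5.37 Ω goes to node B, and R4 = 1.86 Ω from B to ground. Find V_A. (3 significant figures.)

V_A ≈ 19.3 V

The second stage (R3 + R4 = 7.230 Ω) loads node A in parallel with R2.
R2 ‖ (R3+R4) = 4.684 Ω.
V_A = 44.1 × 4.684/(6.00 + 4.684) = 19.33 V.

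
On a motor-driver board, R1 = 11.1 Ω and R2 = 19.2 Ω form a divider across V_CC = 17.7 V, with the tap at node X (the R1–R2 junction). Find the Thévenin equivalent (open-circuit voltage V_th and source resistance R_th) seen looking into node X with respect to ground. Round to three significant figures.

V_th ≈ 11.2 V, R_th ≈ 7.03 Ω

V_th is the unloaded tap voltage: V_CC · R2/(R1+R2) = 17.7 × 0.6337 = 11.22 V.
With V_CC suppressed (replaced by a short), R_th = R1 ‖ R2 = (11.10 × 19.2)/(11.10 + 19.2) = 7.034 Ω.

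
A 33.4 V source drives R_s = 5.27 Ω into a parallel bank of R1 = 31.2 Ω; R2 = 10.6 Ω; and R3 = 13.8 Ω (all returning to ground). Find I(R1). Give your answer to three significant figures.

I ≈ 0.523 A

Combine the parallel branches: R_p = (1/31.2 + 1/10.6 + 1/13.8)⁻¹ = 5.029 Ω.
Node voltage V_A = V_supply · R_p/(R_s + R_p) = 33.4 × 0.4883 = 16.31 V.
I(R1) = V_A / R1 = 16.31/31.2 = 0.5227 A.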